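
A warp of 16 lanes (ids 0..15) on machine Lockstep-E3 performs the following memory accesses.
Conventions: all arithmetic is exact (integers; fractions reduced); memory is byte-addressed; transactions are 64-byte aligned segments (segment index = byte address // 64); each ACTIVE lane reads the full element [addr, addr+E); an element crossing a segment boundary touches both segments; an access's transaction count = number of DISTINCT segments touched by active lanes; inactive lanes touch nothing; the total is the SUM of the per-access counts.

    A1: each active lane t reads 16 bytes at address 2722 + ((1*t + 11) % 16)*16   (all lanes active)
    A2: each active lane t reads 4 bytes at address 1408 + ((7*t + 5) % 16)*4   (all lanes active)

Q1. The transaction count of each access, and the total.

A1: 5 transactions
A2: 1 transaction

Answer: 5,1; total 6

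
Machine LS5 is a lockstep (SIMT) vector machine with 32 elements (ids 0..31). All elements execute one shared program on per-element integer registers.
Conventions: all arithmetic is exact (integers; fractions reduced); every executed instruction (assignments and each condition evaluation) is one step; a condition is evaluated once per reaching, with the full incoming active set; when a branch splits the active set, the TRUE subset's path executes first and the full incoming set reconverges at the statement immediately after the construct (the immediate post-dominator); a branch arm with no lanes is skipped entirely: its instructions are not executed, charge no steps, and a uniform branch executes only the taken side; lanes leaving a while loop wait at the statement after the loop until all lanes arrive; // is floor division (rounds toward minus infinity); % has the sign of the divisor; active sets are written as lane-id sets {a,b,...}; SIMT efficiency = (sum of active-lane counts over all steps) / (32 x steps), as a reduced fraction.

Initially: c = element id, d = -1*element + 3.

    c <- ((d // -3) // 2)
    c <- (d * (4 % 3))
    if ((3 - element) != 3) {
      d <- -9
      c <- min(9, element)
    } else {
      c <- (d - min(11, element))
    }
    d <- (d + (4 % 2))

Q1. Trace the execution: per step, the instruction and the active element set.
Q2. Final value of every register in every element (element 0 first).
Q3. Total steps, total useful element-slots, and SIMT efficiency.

step 0: c <- ((d // -3) // 2)        {0,1,2,3,4,5,6,7,8,9,10,11,12,13,14,15,16,17,18,19,20,21,22,23,24,25,26,27,28,29,30,31}
step 1: c <- (d * (4 % 3))           {0,1,2,3,4,5,6,7,8,9,10,11,12,13,14,15,16,17,18,19,20,21,22,23,24,25,26,27,28,29,30,31}
step 2: eval ((3 - element) != 3)    {0,1,2,3,4,5,6,7,8,9,10,11,12,13,14,15,16,17,18,19,20,21,22,23,24,25,26,27,28,29,30,31}
step 3: d <- -9                      {1,2,3,4,5,6,7,8,9,10,11,12,13,14,15,16,17,18,19,20,21,22,23,24,25,26,27,28,29,30,31}
step 4: c <- min(9, element)         {1,2,3,4,5,6,7,8,9,10,11,12,13,14,15,16,17,18,19,20,21,22,23,24,25,26,27,28,29,30,31}
step 5: c <- (d - min(11, element))  {0}
step 6: d <- (d + (4 % 2))           {0,1,2,3,4,5,6,7,8,9,10,11,12,13,14,15,16,17,18,19,20,21,22,23,24,25,26,27,28,29,30,31}

Answer: 7 steps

c: 3,1,2,3,4,5,6,7,8,9,9,9,9,9,9,9,9,9,9,9,9,9,9,9,9,9,9,9,9,9,9,9
d: 3,-9,-9,-9,-9,-9,-9,-9,-9,-9,-9,-9,-9,-9,-9,-9,-9,-9,-9,-9,-9,-9,-9,-9,-9,-9,-9,-9,-9,-9,-9,-9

steps = 7; useful = 191; efficiency = 191/224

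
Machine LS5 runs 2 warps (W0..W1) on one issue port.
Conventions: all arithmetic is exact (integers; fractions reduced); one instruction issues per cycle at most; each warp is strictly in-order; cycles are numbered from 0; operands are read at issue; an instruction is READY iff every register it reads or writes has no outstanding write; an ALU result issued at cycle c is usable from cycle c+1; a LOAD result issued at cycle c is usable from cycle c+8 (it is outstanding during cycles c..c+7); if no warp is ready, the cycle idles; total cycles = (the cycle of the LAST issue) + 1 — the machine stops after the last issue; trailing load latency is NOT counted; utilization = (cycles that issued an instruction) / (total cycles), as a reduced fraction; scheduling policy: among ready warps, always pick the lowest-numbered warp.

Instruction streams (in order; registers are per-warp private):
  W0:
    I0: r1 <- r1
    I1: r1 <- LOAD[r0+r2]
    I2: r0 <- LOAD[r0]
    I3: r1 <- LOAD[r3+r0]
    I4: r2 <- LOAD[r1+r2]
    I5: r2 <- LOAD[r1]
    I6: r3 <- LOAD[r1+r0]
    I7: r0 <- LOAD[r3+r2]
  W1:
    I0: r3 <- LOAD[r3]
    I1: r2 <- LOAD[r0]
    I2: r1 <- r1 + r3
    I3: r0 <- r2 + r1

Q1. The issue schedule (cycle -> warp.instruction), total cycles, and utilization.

cycle 0: W0.I0
cycle 1: W0.I1
cycle 2: W0.I2
cycle 3: W1.I0
cycle 4: W1.I1
cycle 5: idle
cycle 6: idle
cycle 7: idle
cycle 8: idle
cycle 9: idle
cycle 10: W0.I3
cycle 11: W1.I2
cycle 12: W1.I3
cycle 13: idle
cycle 14: idle
cycle 15: idle
cycle 16: idle
cycle 17: idle
cycle 18: W0.I4
cycle 19: idle
cycle 20: idle
cycle 21: idle
cycle 22: idle
cycle 23: idle
cycle 24: idle
cycle 25: idle
cycle 26: W0.I5
cycle 27: W0.I6
cycle 28: idle
cycle 29: idle
cycle 30: idle
cycle 31: idle
cycle 32: idle
cycle 33: idle
cycle 34: idle
cycle 35: W0.I7

Answer: 36 cycles, utilization 1/3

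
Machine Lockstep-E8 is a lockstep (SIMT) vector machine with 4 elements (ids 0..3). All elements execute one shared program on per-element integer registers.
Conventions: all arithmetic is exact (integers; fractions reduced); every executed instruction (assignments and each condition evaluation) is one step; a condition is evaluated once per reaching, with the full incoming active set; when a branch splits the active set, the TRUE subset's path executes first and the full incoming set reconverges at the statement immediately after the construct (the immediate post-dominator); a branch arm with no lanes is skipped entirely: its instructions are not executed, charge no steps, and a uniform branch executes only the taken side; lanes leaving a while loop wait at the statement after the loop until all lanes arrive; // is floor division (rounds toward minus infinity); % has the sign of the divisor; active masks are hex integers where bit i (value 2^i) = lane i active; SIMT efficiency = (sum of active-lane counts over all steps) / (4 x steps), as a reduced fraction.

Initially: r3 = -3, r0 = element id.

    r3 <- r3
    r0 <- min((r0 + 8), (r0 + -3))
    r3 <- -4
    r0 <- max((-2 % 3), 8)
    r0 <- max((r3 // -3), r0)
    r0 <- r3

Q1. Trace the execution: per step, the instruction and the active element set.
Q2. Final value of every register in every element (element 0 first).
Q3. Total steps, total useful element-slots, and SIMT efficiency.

step 0: r3 <- r3                     0xf
step 1: r0 <- min((r0 + 8), (r0 + -3)) 0xf
step 2: r3 <- -4                     0xf
step 3: r0 <- max((-2 % 3), 8)       0xf
step 4: r0 <- max((r3 // -3), r0)    0xf
step 5: r0 <- r3                     0xf

Answer: 6 steps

r3: -4,-4,-4,-4
r0: -4,-4,-4,-4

steps = 6; useful = 24; efficiency = 24/24 = 1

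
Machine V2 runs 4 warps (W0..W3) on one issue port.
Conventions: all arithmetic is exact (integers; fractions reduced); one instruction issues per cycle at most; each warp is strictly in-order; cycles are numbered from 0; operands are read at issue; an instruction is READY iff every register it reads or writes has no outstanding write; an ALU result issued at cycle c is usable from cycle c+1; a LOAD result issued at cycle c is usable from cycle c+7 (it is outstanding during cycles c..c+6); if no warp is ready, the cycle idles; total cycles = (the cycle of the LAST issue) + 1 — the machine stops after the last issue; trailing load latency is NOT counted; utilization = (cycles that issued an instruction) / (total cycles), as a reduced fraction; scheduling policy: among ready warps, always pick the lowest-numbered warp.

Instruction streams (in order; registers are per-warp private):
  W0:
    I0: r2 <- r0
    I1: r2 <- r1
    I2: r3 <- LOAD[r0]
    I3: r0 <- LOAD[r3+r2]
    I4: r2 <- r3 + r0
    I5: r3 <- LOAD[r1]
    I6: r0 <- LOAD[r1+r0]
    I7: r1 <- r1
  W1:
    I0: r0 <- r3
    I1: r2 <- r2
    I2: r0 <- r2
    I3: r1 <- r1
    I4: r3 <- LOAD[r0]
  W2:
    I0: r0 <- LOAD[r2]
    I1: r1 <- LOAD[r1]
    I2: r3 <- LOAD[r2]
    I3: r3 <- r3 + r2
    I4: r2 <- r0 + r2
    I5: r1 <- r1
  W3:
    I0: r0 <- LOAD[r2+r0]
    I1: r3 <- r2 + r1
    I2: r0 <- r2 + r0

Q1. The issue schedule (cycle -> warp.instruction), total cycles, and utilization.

cycle 0: W0.I0
cycle 1: W0.I1
cycle 2: W0.I2
cycle 3: W1.I0
cycle 4: W1.I1
cycle 5: W1.I2
cycle 6: W1.I3
cycle 7: W1.I4
cycle 8: W2.I0
cycle 9: W0.I3
cycle 10: W2.I1
cycle 11: W2.I2
cycle 12: W3.I0
cycle 13: W3.I1
cycle 14: idle
cycle 15: idle
cycle 16: W0.I4
cycle 17: W0.I5
cycle 18: W0.I6
cycle 19: W0.I7
cycle 20: W2.I3
cycle 21: W2.I4
cycle 22: W2.I5
cycle 23: W3.I2

Answer: 24 cycles, utilization 11/12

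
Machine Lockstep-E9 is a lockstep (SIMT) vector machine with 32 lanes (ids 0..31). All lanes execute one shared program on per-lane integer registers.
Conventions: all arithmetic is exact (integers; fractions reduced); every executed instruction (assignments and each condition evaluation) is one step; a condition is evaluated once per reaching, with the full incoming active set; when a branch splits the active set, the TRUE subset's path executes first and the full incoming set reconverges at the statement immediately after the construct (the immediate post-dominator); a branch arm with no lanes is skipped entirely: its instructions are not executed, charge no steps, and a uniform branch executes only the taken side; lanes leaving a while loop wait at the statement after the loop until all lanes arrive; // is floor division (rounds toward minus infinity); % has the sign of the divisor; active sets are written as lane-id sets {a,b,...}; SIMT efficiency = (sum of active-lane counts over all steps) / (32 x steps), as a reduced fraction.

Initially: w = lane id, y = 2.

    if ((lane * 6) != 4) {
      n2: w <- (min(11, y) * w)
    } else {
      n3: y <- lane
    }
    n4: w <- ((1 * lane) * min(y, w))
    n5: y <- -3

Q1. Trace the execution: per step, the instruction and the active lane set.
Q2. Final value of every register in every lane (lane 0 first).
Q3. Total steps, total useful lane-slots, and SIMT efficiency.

step 0: eval ((lane * 6) != 4)       {0,1,2,3,4,5,6,7,8,9,10,11,12,13,14,15,16,17,18,19,20,21,22,23,24,25,26,27,28,29,30,31}
step 1: w <- (min(11, y) * w)        {0,1,2,3,4,5,6,7,8,9,10,11,12,13,14,15,16,17,18,19,20,21,22,23,24,25,26,27,28,29,30,31}
step 2: w <- ((1 * lane) * min(y, w)) {0,1,2,3,4,5,6,7,8,9,10,11,12,13,14,15,16,17,18,19,20,21,22,23,24,25,26,27,28,29,30,31}
step 3: y <- -3                      {0,1,2,3,4,5,6,7,8,9,10,11,12,13,14,15,16,17,18,19,20,21,22,23,24,25,26,27,28,29,30,31}

Answer: 4 steps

w: 0,2,4,6,8,10,12,14,16,18,20,22,24,26,28,30,32,34,36,38,40,42,44,46,48,50,52,54,56,58,60,62
y: -3,-3,-3,-3,-3,-3,-3,-3,-3,-3,-3,-3,-3,-3,-3,-3,-3,-3,-3,-3,-3,-3,-3,-3,-3,-3,-3,-3,-3,-3,-3,-3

steps = 4; useful = 128; efficiency = 128/128 = 1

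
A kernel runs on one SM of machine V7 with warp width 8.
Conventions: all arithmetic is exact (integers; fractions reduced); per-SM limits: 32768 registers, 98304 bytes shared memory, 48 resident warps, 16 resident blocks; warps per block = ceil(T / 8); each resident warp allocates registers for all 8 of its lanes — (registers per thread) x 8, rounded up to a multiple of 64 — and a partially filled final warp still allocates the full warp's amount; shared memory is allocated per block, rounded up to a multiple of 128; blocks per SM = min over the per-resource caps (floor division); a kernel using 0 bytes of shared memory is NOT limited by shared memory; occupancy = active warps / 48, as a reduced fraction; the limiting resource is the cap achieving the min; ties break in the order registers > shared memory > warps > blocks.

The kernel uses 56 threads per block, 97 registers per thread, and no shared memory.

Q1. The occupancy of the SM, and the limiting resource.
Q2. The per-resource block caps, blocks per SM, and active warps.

Answer: occupancy 35/48, limited by registers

registers: 5 blocks
shared memory: no limit (kernel uses none)
warps: 6 blocks
blocks: 16 blocks

Answer: 5 blocks, 35 active warps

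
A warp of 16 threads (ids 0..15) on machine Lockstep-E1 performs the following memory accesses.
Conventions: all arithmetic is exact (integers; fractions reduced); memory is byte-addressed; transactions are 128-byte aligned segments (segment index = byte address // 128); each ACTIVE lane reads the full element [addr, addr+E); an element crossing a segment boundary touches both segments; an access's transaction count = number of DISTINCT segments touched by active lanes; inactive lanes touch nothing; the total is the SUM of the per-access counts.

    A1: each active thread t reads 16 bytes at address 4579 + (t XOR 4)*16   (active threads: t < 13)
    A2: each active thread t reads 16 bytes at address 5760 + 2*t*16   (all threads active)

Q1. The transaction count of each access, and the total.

A1: 3 transactions
A2: 4 transactions

Answer: 3,4; total 7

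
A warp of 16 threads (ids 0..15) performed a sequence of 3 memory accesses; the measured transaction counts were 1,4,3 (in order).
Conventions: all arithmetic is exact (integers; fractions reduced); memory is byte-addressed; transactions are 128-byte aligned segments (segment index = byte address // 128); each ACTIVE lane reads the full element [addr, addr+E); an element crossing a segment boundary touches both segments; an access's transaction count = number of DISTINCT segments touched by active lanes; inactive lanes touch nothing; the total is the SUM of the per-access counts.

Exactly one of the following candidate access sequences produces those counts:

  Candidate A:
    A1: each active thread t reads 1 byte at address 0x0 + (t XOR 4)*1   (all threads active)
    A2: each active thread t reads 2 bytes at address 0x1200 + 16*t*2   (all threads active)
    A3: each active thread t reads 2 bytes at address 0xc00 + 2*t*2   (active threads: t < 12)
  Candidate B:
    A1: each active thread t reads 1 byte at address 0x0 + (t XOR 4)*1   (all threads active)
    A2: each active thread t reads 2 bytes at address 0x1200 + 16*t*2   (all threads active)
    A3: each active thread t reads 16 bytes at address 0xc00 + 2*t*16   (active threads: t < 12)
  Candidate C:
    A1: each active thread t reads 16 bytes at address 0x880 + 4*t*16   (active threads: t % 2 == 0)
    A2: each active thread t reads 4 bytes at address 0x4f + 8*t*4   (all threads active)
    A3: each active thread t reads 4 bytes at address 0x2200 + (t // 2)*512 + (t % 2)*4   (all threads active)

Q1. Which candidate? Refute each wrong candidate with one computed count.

A: A3 gives 1 transaction, not 3
C: A1 gives 8 transactions, not 1
B: all counts match (1,4,3)

Answer: B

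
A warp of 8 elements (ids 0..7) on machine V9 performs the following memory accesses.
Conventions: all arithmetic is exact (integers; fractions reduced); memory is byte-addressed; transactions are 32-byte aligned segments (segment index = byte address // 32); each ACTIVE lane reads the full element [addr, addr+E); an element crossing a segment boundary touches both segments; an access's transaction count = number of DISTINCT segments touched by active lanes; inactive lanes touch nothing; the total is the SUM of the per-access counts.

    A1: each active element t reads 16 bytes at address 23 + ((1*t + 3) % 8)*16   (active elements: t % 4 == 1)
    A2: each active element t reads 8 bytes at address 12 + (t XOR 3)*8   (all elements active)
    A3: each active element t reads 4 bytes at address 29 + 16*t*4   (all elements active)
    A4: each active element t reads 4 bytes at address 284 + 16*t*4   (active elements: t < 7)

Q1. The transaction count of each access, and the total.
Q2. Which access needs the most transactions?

A1: 4 transactions
A2: 3 transactions
A3: 16 transactions
A4: 7 transactions

Answer: 4,3,16,7; total 30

Answer: A3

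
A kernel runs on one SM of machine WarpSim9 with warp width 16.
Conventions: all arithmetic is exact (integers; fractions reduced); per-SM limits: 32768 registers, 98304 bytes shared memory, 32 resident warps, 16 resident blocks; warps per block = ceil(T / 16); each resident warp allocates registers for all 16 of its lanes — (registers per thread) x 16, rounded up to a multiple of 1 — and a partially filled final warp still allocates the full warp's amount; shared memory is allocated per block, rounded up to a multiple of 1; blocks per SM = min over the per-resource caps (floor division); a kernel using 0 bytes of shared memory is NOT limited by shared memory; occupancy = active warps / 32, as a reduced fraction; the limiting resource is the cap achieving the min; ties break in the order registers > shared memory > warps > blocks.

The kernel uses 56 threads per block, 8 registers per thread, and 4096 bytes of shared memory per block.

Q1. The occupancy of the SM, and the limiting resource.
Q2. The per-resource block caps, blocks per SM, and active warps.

Answer: occupancy 1, limited by warps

registers: 64 blocks
shared memory: 24 blocks
warps: 8 blocks
blocks: 16 blocks

Answer: 8 blocks, 32 active warps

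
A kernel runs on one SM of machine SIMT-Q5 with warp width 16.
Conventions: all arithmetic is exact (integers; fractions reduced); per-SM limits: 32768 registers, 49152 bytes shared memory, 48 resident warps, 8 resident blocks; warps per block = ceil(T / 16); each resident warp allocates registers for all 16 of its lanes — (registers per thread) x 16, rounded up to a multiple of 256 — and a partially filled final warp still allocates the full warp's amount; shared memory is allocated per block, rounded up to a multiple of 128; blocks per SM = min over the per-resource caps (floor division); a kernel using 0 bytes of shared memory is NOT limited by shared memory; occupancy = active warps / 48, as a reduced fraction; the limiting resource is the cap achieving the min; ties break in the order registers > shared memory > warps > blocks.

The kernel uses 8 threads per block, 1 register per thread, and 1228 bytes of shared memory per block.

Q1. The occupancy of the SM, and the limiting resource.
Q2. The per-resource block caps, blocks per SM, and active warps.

Answer: occupancy 1/6, limited by blocks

registers: 128 blocks
shared memory: 38 blocks
warps: 48 blocks
blocks: 8 blocks

Answer: 8 blocks, 8 active warps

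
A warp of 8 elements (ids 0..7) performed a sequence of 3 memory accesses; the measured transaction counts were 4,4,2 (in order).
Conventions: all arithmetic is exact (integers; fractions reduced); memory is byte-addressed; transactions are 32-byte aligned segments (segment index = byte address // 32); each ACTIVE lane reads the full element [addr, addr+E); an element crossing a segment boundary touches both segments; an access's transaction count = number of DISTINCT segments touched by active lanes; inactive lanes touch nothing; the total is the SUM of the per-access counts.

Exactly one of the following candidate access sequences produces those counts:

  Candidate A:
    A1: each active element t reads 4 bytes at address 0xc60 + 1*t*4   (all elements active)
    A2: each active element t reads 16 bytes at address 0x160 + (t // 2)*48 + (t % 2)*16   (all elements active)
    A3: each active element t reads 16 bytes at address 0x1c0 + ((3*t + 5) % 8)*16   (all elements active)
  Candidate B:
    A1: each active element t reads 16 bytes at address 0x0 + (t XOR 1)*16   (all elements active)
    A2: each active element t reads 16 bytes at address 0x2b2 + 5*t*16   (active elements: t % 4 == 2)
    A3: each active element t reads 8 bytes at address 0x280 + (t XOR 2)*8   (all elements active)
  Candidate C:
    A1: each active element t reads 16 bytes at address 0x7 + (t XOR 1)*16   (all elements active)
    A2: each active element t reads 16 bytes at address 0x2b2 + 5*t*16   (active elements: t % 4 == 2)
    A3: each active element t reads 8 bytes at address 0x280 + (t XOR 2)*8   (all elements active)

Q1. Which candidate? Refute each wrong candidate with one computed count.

A: A1 gives 1 transaction, not 4
C: A1 gives 5 transactions, not 4
B: all counts match (4,4,2)

Answer: B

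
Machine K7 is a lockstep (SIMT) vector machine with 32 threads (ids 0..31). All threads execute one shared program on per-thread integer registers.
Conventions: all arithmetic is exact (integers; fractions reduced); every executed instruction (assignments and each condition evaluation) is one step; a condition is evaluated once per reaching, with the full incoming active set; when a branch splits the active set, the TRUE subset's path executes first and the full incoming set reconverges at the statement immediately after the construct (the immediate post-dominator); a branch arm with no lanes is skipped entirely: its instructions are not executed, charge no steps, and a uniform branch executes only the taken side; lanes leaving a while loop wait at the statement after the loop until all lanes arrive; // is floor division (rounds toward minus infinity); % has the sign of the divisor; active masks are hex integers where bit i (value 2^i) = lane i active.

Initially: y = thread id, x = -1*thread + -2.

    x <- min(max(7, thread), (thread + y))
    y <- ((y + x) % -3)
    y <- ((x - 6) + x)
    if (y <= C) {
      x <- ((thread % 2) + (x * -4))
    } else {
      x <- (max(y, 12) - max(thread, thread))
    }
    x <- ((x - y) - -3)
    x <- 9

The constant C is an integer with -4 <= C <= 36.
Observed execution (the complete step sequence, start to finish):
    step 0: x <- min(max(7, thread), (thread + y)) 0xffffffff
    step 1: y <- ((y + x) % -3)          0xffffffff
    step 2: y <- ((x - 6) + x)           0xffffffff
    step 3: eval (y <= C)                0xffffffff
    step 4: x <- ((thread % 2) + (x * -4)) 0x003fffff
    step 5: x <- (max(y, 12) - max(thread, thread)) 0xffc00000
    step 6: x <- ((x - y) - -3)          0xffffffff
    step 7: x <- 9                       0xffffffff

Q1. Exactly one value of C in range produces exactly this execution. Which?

Answer: C = 36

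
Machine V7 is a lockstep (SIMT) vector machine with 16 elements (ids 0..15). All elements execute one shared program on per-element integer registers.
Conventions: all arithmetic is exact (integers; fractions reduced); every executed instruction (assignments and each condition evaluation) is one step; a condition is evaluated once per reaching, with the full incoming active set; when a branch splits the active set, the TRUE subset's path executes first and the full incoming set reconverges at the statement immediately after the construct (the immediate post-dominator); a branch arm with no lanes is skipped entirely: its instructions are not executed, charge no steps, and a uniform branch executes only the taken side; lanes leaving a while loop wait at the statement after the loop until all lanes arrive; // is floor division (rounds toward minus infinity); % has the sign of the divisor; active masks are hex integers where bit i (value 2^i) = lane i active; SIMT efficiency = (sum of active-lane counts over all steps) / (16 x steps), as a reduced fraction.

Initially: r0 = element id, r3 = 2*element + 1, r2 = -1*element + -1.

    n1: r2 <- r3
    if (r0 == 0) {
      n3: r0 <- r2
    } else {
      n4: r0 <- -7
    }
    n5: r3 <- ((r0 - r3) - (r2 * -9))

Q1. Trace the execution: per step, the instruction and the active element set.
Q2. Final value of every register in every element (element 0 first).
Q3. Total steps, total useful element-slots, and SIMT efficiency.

step 0: r2 <- r3                     0xffff
step 1: eval (r0 == 0)               0xffff
step 2: r0 <- r2                     0x0001
step 3: r0 <- -7                     0xfffe
step 4: r3 <- ((r0 - r3) - (r2 * -9)) 0xffff

Answer: 5 steps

r0: 1,-7,-7,-7,-7,-7,-7,-7,-7,-7,-7,-7,-7,-7,-7,-7
r3: 9,17,33,49,65,81,97,113,129,145,161,177,193,209,225,241
r2: 1,3,5,7,9,11,13,15,17,19,21,23,25,27,29,31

steps = 5; useful = 64; efficiency = 64/80 = 4/5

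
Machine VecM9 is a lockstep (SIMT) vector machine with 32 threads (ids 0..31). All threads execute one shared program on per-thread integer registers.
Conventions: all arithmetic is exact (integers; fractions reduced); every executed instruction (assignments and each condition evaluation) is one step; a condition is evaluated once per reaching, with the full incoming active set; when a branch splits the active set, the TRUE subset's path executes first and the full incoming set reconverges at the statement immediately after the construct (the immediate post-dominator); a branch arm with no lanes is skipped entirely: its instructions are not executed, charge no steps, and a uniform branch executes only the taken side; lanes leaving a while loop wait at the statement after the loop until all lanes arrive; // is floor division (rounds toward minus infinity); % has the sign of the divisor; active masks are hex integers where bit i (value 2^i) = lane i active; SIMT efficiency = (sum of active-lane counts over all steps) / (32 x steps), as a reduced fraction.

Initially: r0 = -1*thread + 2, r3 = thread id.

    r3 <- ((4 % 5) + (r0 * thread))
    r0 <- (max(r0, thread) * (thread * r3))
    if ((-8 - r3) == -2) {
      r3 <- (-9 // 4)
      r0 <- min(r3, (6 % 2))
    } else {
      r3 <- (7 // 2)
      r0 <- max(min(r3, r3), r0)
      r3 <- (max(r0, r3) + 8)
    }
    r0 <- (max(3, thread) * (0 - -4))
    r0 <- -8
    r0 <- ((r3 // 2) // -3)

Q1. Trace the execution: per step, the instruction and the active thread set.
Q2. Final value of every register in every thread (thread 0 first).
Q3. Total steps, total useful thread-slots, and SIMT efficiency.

step 0: r3 <- ((4 % 5) + (r0 * thread)) 0xffffffff
step 1: r0 <- (max(r0, thread) * (thread * r3)) 0xffffffff
step 2: eval ((-8 - r3) == -2)       0xffffffff
step 3: r3 <- (7 // 2)               0xffffffff
step 4: r0 <- max(min(r3, r3), r0)   0xffffffff
step 5: r3 <- (max(r0, r3) + 8)      0xffffffff
step 6: r0 <- (max(3, thread) * (0 - -4)) 0xffffffff
step 7: r0 <- -8                     0xffffffff
step 8: r0 <- ((r3 // 2) // -3)      0xffffffff

Answer: 9 steps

r0: -2,-2,-4,-3,-2,-2,-2,-2,-2,-2,-2,-2,-2,-2,-2,-2,-2,-2,-2,-2,-2,-2,-2,-2,-2,-2,-2,-2,-2,-2,-2,-2
r3: 11,13,24,17,11,11,11,11,11,11,11,11,11,11,11,11,11,11,11,11,11,11,11,11,11,11,11,11,11,11,11,11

steps = 9; useful = 288; efficiency = 288/288 = 1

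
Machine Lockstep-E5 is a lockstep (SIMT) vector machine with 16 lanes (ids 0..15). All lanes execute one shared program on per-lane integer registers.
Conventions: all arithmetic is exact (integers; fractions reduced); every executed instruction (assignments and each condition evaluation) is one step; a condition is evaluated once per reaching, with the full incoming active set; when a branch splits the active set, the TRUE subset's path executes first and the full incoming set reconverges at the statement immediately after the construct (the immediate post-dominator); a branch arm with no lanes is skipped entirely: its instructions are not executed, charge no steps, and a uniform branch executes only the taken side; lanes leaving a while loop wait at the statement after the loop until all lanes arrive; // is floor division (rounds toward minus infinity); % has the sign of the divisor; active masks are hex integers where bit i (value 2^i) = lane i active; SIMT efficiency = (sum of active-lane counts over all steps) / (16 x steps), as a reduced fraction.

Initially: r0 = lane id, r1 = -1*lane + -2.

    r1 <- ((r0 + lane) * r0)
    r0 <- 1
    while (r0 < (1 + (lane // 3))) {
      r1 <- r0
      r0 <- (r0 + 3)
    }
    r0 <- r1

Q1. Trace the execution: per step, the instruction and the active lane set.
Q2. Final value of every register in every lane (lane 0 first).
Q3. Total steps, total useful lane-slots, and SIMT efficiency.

step 0: r1 <- ((r0 + lane) * r0)     0xffff
step 1: r0 <- 1                      0xffff
step 2: eval (r0 < (1 + (lane // 3))) 0xffff
step 3: r1 <- r0                     0xfff8
step 4: r0 <- (r0 + 3)               0xfff8
step 5: eval (r0 < (1 + (lane // 3))) 0xfff8
step 6: r1 <- r0                     0xf000
step 7: r0 <- (r0 + 3)               0xf000
step 8: eval (r0 < (1 + (lane // 3))) 0xf000
step 9: r0 <- r1                     0xffff

Answer: 10 steps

r0: 0,2,8,1,1,1,1,1,1,1,1,1,4,4,4,4
r1: 0,2,8,1,1,1,1,1,1,1,1,1,4,4,4,4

steps = 10; useful = 115; efficiency = 115/160 = 23/32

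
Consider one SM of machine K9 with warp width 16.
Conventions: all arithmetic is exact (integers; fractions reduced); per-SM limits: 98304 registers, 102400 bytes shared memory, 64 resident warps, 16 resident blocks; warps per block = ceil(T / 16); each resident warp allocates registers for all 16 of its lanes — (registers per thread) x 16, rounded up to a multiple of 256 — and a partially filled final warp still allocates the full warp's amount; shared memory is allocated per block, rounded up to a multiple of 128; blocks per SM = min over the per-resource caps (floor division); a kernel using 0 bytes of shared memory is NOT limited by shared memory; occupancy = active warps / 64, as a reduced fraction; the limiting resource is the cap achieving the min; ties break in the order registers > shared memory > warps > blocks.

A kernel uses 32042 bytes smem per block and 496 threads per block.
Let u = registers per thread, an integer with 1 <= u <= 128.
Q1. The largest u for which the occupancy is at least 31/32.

Answer: u = 96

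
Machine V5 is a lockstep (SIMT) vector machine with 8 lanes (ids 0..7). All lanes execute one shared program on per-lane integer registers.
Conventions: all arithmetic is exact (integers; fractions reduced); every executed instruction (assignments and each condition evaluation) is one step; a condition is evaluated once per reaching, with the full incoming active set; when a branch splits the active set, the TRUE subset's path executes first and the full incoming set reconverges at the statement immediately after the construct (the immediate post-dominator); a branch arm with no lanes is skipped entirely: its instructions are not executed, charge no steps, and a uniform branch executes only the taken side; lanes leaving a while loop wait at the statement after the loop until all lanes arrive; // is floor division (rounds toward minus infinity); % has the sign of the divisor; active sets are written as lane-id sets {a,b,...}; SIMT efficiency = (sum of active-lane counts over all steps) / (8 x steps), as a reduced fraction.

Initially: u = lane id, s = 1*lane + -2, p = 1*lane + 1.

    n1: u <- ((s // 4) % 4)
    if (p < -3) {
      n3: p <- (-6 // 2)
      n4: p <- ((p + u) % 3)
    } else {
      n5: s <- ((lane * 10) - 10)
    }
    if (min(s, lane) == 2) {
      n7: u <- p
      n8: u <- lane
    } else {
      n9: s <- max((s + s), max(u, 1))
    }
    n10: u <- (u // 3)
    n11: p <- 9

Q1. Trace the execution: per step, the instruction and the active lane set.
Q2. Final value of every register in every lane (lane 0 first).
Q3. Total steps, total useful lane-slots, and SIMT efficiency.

step 0: u <- ((s // 4) % 4)          {0,1,2,3,4,5,6,7}
step 1: eval (p < -3)                {0,1,2,3,4,5,6,7}
step 2: s <- ((lane * 10) - 10)      {0,1,2,3,4,5,6,7}
step 3: eval (min(s, lane) == 2)     {0,1,2,3,4,5,6,7}
step 4: u <- p                       {2}
step 5: u <- lane                    {2}
step 6: s <- max((s + s), max(u, 1)) {0,1,3,4,5,6,7}
step 7: u <- (u // 3)                {0,1,2,3,4,5,6,7}
step 8: p <- 9                       {0,1,2,3,4,5,6,7}

Answer: 9 steps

u: 1,1,0,0,0,0,0,0
s: 3,3,10,40,60,80,100,120
p: 9,9,9,9,9,9,9,9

steps = 9; useful = 57; efficiency = 57/72 = 19/24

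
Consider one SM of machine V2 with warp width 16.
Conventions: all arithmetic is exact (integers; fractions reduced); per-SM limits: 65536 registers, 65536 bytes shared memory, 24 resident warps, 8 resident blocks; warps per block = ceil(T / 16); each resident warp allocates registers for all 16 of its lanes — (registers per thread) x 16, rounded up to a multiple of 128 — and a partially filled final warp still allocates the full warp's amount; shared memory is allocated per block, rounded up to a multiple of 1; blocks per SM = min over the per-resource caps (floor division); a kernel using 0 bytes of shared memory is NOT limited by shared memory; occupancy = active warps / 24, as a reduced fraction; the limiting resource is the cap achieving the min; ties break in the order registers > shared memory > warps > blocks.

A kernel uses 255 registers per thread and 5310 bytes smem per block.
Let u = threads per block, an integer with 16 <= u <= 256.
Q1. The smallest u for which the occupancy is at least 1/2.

Answer: u = 17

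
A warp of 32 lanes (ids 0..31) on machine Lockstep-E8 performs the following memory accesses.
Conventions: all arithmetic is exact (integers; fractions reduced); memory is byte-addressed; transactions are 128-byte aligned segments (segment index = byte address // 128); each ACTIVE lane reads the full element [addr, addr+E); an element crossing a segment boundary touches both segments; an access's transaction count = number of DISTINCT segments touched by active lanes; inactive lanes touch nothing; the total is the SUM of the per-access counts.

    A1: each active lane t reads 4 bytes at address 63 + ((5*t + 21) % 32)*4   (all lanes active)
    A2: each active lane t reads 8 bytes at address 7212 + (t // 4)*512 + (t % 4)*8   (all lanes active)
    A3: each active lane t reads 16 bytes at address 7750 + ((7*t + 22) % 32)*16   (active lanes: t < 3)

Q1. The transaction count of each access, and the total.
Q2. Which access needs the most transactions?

A1: 2 transactions
A2: 8 transactions
A3: 3 transactions

Answer: 2,8,3; total 13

Answer: A2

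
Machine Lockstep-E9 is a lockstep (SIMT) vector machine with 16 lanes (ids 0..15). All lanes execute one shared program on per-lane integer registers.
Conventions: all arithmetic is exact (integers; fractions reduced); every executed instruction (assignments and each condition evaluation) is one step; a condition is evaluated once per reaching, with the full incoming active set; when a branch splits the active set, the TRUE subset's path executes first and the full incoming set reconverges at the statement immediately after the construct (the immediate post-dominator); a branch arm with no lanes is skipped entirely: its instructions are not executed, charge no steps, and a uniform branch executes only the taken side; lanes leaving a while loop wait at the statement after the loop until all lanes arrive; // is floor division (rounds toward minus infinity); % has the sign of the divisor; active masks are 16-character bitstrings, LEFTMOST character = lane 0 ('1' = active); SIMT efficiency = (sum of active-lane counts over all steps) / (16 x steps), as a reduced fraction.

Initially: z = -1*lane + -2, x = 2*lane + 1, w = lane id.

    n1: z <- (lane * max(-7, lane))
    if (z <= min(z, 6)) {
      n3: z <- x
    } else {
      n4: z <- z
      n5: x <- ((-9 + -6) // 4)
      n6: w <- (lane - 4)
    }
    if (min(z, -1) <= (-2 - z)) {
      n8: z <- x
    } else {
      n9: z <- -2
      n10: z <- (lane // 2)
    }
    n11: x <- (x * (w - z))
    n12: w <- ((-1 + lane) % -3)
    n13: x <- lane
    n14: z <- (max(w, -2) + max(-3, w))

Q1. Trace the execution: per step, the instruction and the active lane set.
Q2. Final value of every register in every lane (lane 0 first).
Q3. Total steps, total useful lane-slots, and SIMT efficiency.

step 0: z <- (lane * max(-7, lane))  1111111111111111
step 1: eval (z <= min(z, 6))        1111111111111111
step 2: z <- x                       1110000000000000
step 3: z <- z                       0001111111111111
step 4: x <- ((-9 + -6) // 4)        0001111111111111
step 5: w <- (lane - 4)              0001111111111111
step 6: eval (min(z, -1) <= (-2 - z)) 1111111111111111
step 7: z <- -2                      1111111111111111
step 8: z <- (lane // 2)             1111111111111111
step 9: x <- (x * (w - z))           1111111111111111
step 10: w <- ((-1 + lane) % -3)      1111111111111111
step 11: x <- lane                    1111111111111111
step 12: z <- (max(w, -2) + max(-3, w)) 1111111111111111

Answer: 13 steps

z: -2,0,-4,-2,0,-4,-2,0,-4,-2,0,-4,-2,0,-4,-2
x: 0,1,2,3,4,5,6,7,8,9,10,11,12,13,14,15
w: -1,0,-2,-1,0,-2,-1,0,-2,-1,0,-2,-1,0,-2,-1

steps = 13; useful = 186; efficiency = 186/208 = 93/104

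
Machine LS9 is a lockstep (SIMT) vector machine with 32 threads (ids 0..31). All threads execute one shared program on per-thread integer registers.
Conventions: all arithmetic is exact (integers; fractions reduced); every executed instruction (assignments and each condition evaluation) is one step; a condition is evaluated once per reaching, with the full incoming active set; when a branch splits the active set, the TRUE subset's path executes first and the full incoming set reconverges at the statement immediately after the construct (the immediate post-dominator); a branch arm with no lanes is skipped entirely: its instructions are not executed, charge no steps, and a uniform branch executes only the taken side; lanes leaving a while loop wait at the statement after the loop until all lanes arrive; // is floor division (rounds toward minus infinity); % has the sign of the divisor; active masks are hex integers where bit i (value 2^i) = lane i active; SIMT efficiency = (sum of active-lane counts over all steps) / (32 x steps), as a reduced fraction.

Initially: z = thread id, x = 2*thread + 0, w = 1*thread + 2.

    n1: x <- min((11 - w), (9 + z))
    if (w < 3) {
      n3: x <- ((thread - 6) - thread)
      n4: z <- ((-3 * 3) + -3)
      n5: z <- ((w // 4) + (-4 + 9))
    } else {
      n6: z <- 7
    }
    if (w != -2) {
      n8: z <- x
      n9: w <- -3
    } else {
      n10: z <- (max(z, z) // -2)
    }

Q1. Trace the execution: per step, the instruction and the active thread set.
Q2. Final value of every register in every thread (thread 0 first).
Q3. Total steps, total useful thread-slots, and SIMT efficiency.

step 0: x <- min((11 - w), (9 + z))  0xffffffff
step 1: eval (w < 3)                 0xffffffff
step 2: x <- ((thread - 6) - thread) 0x00000001
step 3: z <- ((-3 * 3) + -3)         0x00000001
step 4: z <- ((w // 4) + (-4 + 9))   0x00000001
step 5: z <- 7                       0xfffffffe
step 6: eval (w != -2)               0xffffffff
step 7: z <- x                       0xffffffff
step 8: w <- -3                      0xffffffff

Answer: 9 steps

z: -6,8,7,6,5,4,3,2,1,0,-1,-2,-3,-4,-5,-6,-7,-8,-9,-10,-11,-12,-13,-14,-15,-16,-17,-18,-19,-20,-21,-22
x: -6,8,7,6,5,4,3,2,1,0,-1,-2,-3,-4,-5,-6,-7,-8,-9,-10,-11,-12,-13,-14,-15,-16,-17,-18,-19,-20,-21,-22
w: -3,-3,-3,-3,-3,-3,-3,-3,-3,-3,-3,-3,-3,-3,-3,-3,-3,-3,-3,-3,-3,-3,-3,-3,-3,-3,-3,-3,-3,-3,-3,-3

steps = 9; useful = 194; efficiency = 194/288 = 97/144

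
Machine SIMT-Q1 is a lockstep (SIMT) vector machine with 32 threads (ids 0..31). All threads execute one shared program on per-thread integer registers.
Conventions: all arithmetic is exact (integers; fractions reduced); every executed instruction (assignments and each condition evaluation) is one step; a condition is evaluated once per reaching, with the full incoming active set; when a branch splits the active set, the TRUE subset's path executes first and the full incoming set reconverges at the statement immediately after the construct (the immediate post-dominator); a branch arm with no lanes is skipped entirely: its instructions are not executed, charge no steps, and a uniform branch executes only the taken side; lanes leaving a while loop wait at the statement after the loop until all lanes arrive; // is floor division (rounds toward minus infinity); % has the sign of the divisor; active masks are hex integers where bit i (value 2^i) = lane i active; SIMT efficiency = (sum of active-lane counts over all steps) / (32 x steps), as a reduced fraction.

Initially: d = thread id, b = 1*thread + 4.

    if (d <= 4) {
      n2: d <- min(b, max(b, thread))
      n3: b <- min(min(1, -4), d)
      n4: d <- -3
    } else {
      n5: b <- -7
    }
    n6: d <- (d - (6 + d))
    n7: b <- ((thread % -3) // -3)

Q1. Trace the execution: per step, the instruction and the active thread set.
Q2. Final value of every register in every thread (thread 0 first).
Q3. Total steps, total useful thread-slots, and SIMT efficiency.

step 0: eval (d <= 4)                0xffffffff
step 1: d <- min(b, max(b, thread))  0x0000001f
step 2: b <- min(min(1, -4), d)      0x0000001f
step 3: d <- -3                      0x0000001f
step 4: b <- -7                      0xffffffe0
step 5: d <- (d - (6 + d))           0xffffffff
step 6: b <- ((thread % -3) // -3)   0xffffffff

Answer: 7 steps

d: -6,-6,-6,-6,-6,-6,-6,-6,-6,-6,-6,-6,-6,-6,-6,-6,-6,-6,-6,-6,-6,-6,-6,-6,-6,-6,-6,-6,-6,-6,-6,-6
b: 0,0,0,0,0,0,0,0,0,0,0,0,0,0,0,0,0,0,0,0,0,0,0,0,0,0,0,0,0,0,0,0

steps = 7; useful = 138; efficiency = 138/224 = 69/112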